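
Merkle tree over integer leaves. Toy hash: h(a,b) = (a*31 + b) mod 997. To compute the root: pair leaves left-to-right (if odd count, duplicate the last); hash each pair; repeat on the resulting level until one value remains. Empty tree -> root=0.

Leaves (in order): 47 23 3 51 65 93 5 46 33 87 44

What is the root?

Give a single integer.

Answer: 906

Derivation:
L0: [47, 23, 3, 51, 65, 93, 5, 46, 33, 87, 44]
L1: h(47,23)=(47*31+23)%997=483 h(3,51)=(3*31+51)%997=144 h(65,93)=(65*31+93)%997=114 h(5,46)=(5*31+46)%997=201 h(33,87)=(33*31+87)%997=113 h(44,44)=(44*31+44)%997=411 -> [483, 144, 114, 201, 113, 411]
L2: h(483,144)=(483*31+144)%997=162 h(114,201)=(114*31+201)%997=744 h(113,411)=(113*31+411)%997=923 -> [162, 744, 923]
L3: h(162,744)=(162*31+744)%997=781 h(923,923)=(923*31+923)%997=623 -> [781, 623]
L4: h(781,623)=(781*31+623)%997=906 -> [906]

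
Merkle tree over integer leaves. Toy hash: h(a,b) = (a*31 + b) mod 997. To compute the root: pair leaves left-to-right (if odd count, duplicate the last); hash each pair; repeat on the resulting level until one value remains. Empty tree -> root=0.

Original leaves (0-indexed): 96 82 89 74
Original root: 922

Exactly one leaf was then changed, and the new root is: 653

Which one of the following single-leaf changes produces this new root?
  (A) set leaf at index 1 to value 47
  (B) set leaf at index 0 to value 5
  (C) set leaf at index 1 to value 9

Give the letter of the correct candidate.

Original leaves: [96, 82, 89, 74]
Target new root: 653
Try each candidate change and compute the resulting root:
Candidate A: set leaf[1] = 47 -> leaves = [96, 47, 89, 74]
  L0: [96, 47, 89, 74]
  L1: h(96,47)=(96*31+47)%997=32 h(89,74)=(89*31+74)%997=839 -> [32, 839]
  L2: h(32,839)=(32*31+839)%997=834 -> [834]
  root = 834 != target 653
Candidate B: set leaf[0] = 5 -> leaves = [5, 82, 89, 74]
  L0: [5, 82, 89, 74]
  L1: h(5,82)=(5*31+82)%997=237 h(89,74)=(89*31+74)%997=839 -> [237, 839]
  L2: h(237,839)=(237*31+839)%997=210 -> [210]
  root = 210 != target 653
Candidate C: set leaf[1] = 9 -> leaves = [96, 9, 89, 74]
  L0: [96, 9, 89, 74]
  L1: h(96,9)=(96*31+9)%997=991 h(89,74)=(89*31+74)%997=839 -> [991, 839]
  L2: h(991,839)=(991*31+839)%997=653 -> [653]
  root = 653 == target 653  ** MATCH **
Candidate C produces the target root.

Answer: C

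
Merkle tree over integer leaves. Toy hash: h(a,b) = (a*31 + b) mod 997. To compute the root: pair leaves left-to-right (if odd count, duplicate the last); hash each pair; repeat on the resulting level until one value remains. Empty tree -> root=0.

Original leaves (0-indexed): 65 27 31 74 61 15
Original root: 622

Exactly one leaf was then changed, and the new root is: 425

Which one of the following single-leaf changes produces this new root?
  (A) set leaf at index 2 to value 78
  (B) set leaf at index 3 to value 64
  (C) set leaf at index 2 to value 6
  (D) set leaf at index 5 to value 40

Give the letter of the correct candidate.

Original leaves: [65, 27, 31, 74, 61, 15]
Target new root: 425
Try each candidate change and compute the resulting root:
Candidate A: set leaf[2] = 78 -> leaves = [65, 27, 78, 74, 61, 15]
  L0: [65, 27, 78, 74, 61, 15]
  L1: h(65,27)=(65*31+27)%997=48 h(78,74)=(78*31+74)%997=498 h(61,15)=(61*31+15)%997=909 -> [48, 498, 909]
  L2: h(48,498)=(48*31+498)%997=989 h(909,909)=(909*31+909)%997=175 -> [989, 175]
  L3: h(989,175)=(989*31+175)%997=924 -> [924]
  root = 924 != target 425
Candidate B: set leaf[3] = 64 -> leaves = [65, 27, 31, 64, 61, 15]
  L0: [65, 27, 31, 64, 61, 15]
  L1: h(65,27)=(65*31+27)%997=48 h(31,64)=(31*31+64)%997=28 h(61,15)=(61*31+15)%997=909 -> [48, 28, 909]
  L2: h(48,28)=(48*31+28)%997=519 h(909,909)=(909*31+909)%997=175 -> [519, 175]
  L3: h(519,175)=(519*31+175)%997=312 -> [312]
  root = 312 != target 425
Candidate C: set leaf[2] = 6 -> leaves = [65, 27, 6, 74, 61, 15]
  L0: [65, 27, 6, 74, 61, 15]
  L1: h(65,27)=(65*31+27)%997=48 h(6,74)=(6*31+74)%997=260 h(61,15)=(61*31+15)%997=909 -> [48, 260, 909]
  L2: h(48,260)=(48*31+260)%997=751 h(909,909)=(909*31+909)%997=175 -> [751, 175]
  L3: h(751,175)=(751*31+175)%997=525 -> [525]
  root = 525 != target 425
Candidate D: set leaf[5] = 40 -> leaves = [65, 27, 31, 74, 61, 40]
  L0: [65, 27, 31, 74, 61, 40]
  L1: h(65,27)=(65*31+27)%997=48 h(31,74)=(31*31+74)%997=38 h(61,40)=(61*31+40)%997=934 -> [48, 38, 934]
  L2: h(48,38)=(48*31+38)%997=529 h(934,934)=(934*31+934)%997=975 -> [529, 975]
  L3: h(529,975)=(529*31+975)%997=425 -> [425]
  root = 425 == target 425  ** MATCH **
Candidate D produces the target root.

Answer: D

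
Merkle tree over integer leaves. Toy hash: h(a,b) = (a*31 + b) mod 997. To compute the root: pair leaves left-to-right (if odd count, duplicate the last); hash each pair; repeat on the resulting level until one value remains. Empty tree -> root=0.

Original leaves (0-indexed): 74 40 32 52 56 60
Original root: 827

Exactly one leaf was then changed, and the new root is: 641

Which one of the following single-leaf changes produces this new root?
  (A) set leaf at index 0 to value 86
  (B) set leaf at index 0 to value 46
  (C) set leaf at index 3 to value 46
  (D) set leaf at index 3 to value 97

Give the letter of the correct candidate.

Answer: C

Derivation:
Original leaves: [74, 40, 32, 52, 56, 60]
Target new root: 641
Try each candidate change and compute the resulting root:
Candidate A: set leaf[0] = 86 -> leaves = [86, 40, 32, 52, 56, 60]
  L0: [86, 40, 32, 52, 56, 60]
  L1: h(86,40)=(86*31+40)%997=712 h(32,52)=(32*31+52)%997=47 h(56,60)=(56*31+60)%997=799 -> [712, 47, 799]
  L2: h(712,47)=(712*31+47)%997=185 h(799,799)=(799*31+799)%997=643 -> [185, 643]
  L3: h(185,643)=(185*31+643)%997=396 -> [396]
  root = 396 != target 641
Candidate B: set leaf[0] = 46 -> leaves = [46, 40, 32, 52, 56, 60]
  L0: [46, 40, 32, 52, 56, 60]
  L1: h(46,40)=(46*31+40)%997=469 h(32,52)=(32*31+52)%997=47 h(56,60)=(56*31+60)%997=799 -> [469, 47, 799]
  L2: h(469,47)=(469*31+47)%997=628 h(799,799)=(799*31+799)%997=643 -> [628, 643]
  L3: h(628,643)=(628*31+643)%997=171 -> [171]
  root = 171 != target 641
Candidate C: set leaf[3] = 46 -> leaves = [74, 40, 32, 46, 56, 60]
  L0: [74, 40, 32, 46, 56, 60]
  L1: h(74,40)=(74*31+40)%997=340 h(32,46)=(32*31+46)%997=41 h(56,60)=(56*31+60)%997=799 -> [340, 41, 799]
  L2: h(340,41)=(340*31+41)%997=611 h(799,799)=(799*31+799)%997=643 -> [611, 643]
  L3: h(611,643)=(611*31+643)%997=641 -> [641]
  root = 641 == target 641  ** MATCH **
Candidate D: set leaf[3] = 97 -> leaves = [74, 40, 32, 97, 56, 60]
  L0: [74, 40, 32, 97, 56, 60]
  L1: h(74,40)=(74*31+40)%997=340 h(32,97)=(32*31+97)%997=92 h(56,60)=(56*31+60)%997=799 -> [340, 92, 799]
  L2: h(340,92)=(340*31+92)%997=662 h(799,799)=(799*31+799)%997=643 -> [662, 643]
  L3: h(662,643)=(662*31+643)%997=228 -> [228]
  root = 228 != target 641
Candidate C produces the target root.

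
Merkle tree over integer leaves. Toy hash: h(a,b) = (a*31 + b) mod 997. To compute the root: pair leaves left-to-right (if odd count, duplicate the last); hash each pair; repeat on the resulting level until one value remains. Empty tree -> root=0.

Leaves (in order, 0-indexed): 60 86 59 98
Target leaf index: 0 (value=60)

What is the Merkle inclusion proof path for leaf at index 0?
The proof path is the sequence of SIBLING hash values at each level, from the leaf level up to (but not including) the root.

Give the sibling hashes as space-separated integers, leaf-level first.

Answer: 86 930

Derivation:
L0 (leaves): [60, 86, 59, 98], target index=0
L1: h(60,86)=(60*31+86)%997=949 [pair 0] h(59,98)=(59*31+98)%997=930 [pair 1] -> [949, 930]
  Sibling for proof at L0: 86
L2: h(949,930)=(949*31+930)%997=439 [pair 0] -> [439]
  Sibling for proof at L1: 930
Root: 439
Proof path (sibling hashes from leaf to root): [86, 930]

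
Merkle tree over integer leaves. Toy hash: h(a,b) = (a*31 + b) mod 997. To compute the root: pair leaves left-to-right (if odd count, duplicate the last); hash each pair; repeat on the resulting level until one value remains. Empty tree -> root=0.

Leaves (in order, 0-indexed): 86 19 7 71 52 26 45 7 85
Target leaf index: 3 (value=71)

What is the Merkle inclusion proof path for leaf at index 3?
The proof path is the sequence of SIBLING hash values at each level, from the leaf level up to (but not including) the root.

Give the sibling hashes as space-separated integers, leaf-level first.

Answer: 7 691 336 659

Derivation:
L0 (leaves): [86, 19, 7, 71, 52, 26, 45, 7, 85], target index=3
L1: h(86,19)=(86*31+19)%997=691 [pair 0] h(7,71)=(7*31+71)%997=288 [pair 1] h(52,26)=(52*31+26)%997=641 [pair 2] h(45,7)=(45*31+7)%997=405 [pair 3] h(85,85)=(85*31+85)%997=726 [pair 4] -> [691, 288, 641, 405, 726]
  Sibling for proof at L0: 7
L2: h(691,288)=(691*31+288)%997=772 [pair 0] h(641,405)=(641*31+405)%997=336 [pair 1] h(726,726)=(726*31+726)%997=301 [pair 2] -> [772, 336, 301]
  Sibling for proof at L1: 691
L3: h(772,336)=(772*31+336)%997=340 [pair 0] h(301,301)=(301*31+301)%997=659 [pair 1] -> [340, 659]
  Sibling for proof at L2: 336
L4: h(340,659)=(340*31+659)%997=232 [pair 0] -> [232]
  Sibling for proof at L3: 659
Root: 232
Proof path (sibling hashes from leaf to root): [7, 691, 336, 659]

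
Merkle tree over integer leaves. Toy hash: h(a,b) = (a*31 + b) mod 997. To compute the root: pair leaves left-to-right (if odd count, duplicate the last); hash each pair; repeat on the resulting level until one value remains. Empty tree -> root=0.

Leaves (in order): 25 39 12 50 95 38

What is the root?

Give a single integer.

L0: [25, 39, 12, 50, 95, 38]
L1: h(25,39)=(25*31+39)%997=814 h(12,50)=(12*31+50)%997=422 h(95,38)=(95*31+38)%997=989 -> [814, 422, 989]
L2: h(814,422)=(814*31+422)%997=731 h(989,989)=(989*31+989)%997=741 -> [731, 741]
L3: h(731,741)=(731*31+741)%997=471 -> [471]

Answer: 471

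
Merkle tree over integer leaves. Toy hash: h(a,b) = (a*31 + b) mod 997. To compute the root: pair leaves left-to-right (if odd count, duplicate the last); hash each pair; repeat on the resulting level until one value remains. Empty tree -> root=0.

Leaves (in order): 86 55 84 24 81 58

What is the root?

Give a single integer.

Answer: 915

Derivation:
L0: [86, 55, 84, 24, 81, 58]
L1: h(86,55)=(86*31+55)%997=727 h(84,24)=(84*31+24)%997=634 h(81,58)=(81*31+58)%997=575 -> [727, 634, 575]
L2: h(727,634)=(727*31+634)%997=240 h(575,575)=(575*31+575)%997=454 -> [240, 454]
L3: h(240,454)=(240*31+454)%997=915 -> [915]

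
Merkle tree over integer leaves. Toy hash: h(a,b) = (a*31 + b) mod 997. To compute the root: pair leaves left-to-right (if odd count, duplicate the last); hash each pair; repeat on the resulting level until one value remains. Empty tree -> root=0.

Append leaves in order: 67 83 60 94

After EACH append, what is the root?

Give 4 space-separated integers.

Answer: 67 166 87 121

Derivation:
After append 67 (leaves=[67]):
  L0: [67]
  root=67
After append 83 (leaves=[67, 83]):
  L0: [67, 83]
  L1: h(67,83)=(67*31+83)%997=166 -> [166]
  root=166
After append 60 (leaves=[67, 83, 60]):
  L0: [67, 83, 60]
  L1: h(67,83)=(67*31+83)%997=166 h(60,60)=(60*31+60)%997=923 -> [166, 923]
  L2: h(166,923)=(166*31+923)%997=87 -> [87]
  root=87
After append 94 (leaves=[67, 83, 60, 94]):
  L0: [67, 83, 60, 94]
  L1: h(67,83)=(67*31+83)%997=166 h(60,94)=(60*31+94)%997=957 -> [166, 957]
  L2: h(166,957)=(166*31+957)%997=121 -> [121]
  root=121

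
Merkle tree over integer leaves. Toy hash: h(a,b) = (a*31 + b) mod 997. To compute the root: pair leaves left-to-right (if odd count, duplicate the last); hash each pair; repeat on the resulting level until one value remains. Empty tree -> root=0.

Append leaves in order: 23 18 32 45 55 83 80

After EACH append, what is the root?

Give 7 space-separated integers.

After append 23 (leaves=[23]):
  L0: [23]
  root=23
After append 18 (leaves=[23, 18]):
  L0: [23, 18]
  L1: h(23,18)=(23*31+18)%997=731 -> [731]
  root=731
After append 32 (leaves=[23, 18, 32]):
  L0: [23, 18, 32]
  L1: h(23,18)=(23*31+18)%997=731 h(32,32)=(32*31+32)%997=27 -> [731, 27]
  L2: h(731,27)=(731*31+27)%997=754 -> [754]
  root=754
After append 45 (leaves=[23, 18, 32, 45]):
  L0: [23, 18, 32, 45]
  L1: h(23,18)=(23*31+18)%997=731 h(32,45)=(32*31+45)%997=40 -> [731, 40]
  L2: h(731,40)=(731*31+40)%997=767 -> [767]
  root=767
After append 55 (leaves=[23, 18, 32, 45, 55]):
  L0: [23, 18, 32, 45, 55]
  L1: h(23,18)=(23*31+18)%997=731 h(32,45)=(32*31+45)%997=40 h(55,55)=(55*31+55)%997=763 -> [731, 40, 763]
  L2: h(731,40)=(731*31+40)%997=767 h(763,763)=(763*31+763)%997=488 -> [767, 488]
  L3: h(767,488)=(767*31+488)%997=337 -> [337]
  root=337
After append 83 (leaves=[23, 18, 32, 45, 55, 83]):
  L0: [23, 18, 32, 45, 55, 83]
  L1: h(23,18)=(23*31+18)%997=731 h(32,45)=(32*31+45)%997=40 h(55,83)=(55*31+83)%997=791 -> [731, 40, 791]
  L2: h(731,40)=(731*31+40)%997=767 h(791,791)=(791*31+791)%997=387 -> [767, 387]
  L3: h(767,387)=(767*31+387)%997=236 -> [236]
  root=236
After append 80 (leaves=[23, 18, 32, 45, 55, 83, 80]):
  L0: [23, 18, 32, 45, 55, 83, 80]
  L1: h(23,18)=(23*31+18)%997=731 h(32,45)=(32*31+45)%997=40 h(55,83)=(55*31+83)%997=791 h(80,80)=(80*31+80)%997=566 -> [731, 40, 791, 566]
  L2: h(731,40)=(731*31+40)%997=767 h(791,566)=(791*31+566)%997=162 -> [767, 162]
  L3: h(767,162)=(767*31+162)%997=11 -> [11]
  root=11

Answer: 23 731 754 767 337 236 11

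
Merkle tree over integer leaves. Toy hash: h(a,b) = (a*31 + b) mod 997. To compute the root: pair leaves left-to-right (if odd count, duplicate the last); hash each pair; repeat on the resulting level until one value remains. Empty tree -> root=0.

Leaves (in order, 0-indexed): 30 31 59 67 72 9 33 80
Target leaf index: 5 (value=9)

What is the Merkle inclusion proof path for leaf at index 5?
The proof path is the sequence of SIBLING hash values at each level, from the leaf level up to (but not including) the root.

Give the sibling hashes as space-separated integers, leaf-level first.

Answer: 72 106 780

Derivation:
L0 (leaves): [30, 31, 59, 67, 72, 9, 33, 80], target index=5
L1: h(30,31)=(30*31+31)%997=961 [pair 0] h(59,67)=(59*31+67)%997=899 [pair 1] h(72,9)=(72*31+9)%997=247 [pair 2] h(33,80)=(33*31+80)%997=106 [pair 3] -> [961, 899, 247, 106]
  Sibling for proof at L0: 72
L2: h(961,899)=(961*31+899)%997=780 [pair 0] h(247,106)=(247*31+106)%997=784 [pair 1] -> [780, 784]
  Sibling for proof at L1: 106
L3: h(780,784)=(780*31+784)%997=39 [pair 0] -> [39]
  Sibling for proof at L2: 780
Root: 39
Proof path (sibling hashes from leaf to root): [72, 106, 780]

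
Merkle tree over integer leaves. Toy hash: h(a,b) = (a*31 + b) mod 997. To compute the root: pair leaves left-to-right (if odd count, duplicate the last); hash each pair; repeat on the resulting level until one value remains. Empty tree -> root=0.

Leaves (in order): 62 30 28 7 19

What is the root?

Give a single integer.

Answer: 237

Derivation:
L0: [62, 30, 28, 7, 19]
L1: h(62,30)=(62*31+30)%997=955 h(28,7)=(28*31+7)%997=875 h(19,19)=(19*31+19)%997=608 -> [955, 875, 608]
L2: h(955,875)=(955*31+875)%997=570 h(608,608)=(608*31+608)%997=513 -> [570, 513]
L3: h(570,513)=(570*31+513)%997=237 -> [237]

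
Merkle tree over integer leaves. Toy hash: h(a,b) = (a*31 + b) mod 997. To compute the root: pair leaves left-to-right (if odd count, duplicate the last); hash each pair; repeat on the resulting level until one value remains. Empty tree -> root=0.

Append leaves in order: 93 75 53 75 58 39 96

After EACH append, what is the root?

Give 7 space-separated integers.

After append 93 (leaves=[93]):
  L0: [93]
  root=93
After append 75 (leaves=[93, 75]):
  L0: [93, 75]
  L1: h(93,75)=(93*31+75)%997=964 -> [964]
  root=964
After append 53 (leaves=[93, 75, 53]):
  L0: [93, 75, 53]
  L1: h(93,75)=(93*31+75)%997=964 h(53,53)=(53*31+53)%997=699 -> [964, 699]
  L2: h(964,699)=(964*31+699)%997=673 -> [673]
  root=673
After append 75 (leaves=[93, 75, 53, 75]):
  L0: [93, 75, 53, 75]
  L1: h(93,75)=(93*31+75)%997=964 h(53,75)=(53*31+75)%997=721 -> [964, 721]
  L2: h(964,721)=(964*31+721)%997=695 -> [695]
  root=695
After append 58 (leaves=[93, 75, 53, 75, 58]):
  L0: [93, 75, 53, 75, 58]
  L1: h(93,75)=(93*31+75)%997=964 h(53,75)=(53*31+75)%997=721 h(58,58)=(58*31+58)%997=859 -> [964, 721, 859]
  L2: h(964,721)=(964*31+721)%997=695 h(859,859)=(859*31+859)%997=569 -> [695, 569]
  L3: h(695,569)=(695*31+569)%997=180 -> [180]
  root=180
After append 39 (leaves=[93, 75, 53, 75, 58, 39]):
  L0: [93, 75, 53, 75, 58, 39]
  L1: h(93,75)=(93*31+75)%997=964 h(53,75)=(53*31+75)%997=721 h(58,39)=(58*31+39)%997=840 -> [964, 721, 840]
  L2: h(964,721)=(964*31+721)%997=695 h(840,840)=(840*31+840)%997=958 -> [695, 958]
  L3: h(695,958)=(695*31+958)%997=569 -> [569]
  root=569
After append 96 (leaves=[93, 75, 53, 75, 58, 39, 96]):
  L0: [93, 75, 53, 75, 58, 39, 96]
  L1: h(93,75)=(93*31+75)%997=964 h(53,75)=(53*31+75)%997=721 h(58,39)=(58*31+39)%997=840 h(96,96)=(96*31+96)%997=81 -> [964, 721, 840, 81]
  L2: h(964,721)=(964*31+721)%997=695 h(840,81)=(840*31+81)%997=199 -> [695, 199]
  L3: h(695,199)=(695*31+199)%997=807 -> [807]
  root=807

Answer: 93 964 673 695 180 569 807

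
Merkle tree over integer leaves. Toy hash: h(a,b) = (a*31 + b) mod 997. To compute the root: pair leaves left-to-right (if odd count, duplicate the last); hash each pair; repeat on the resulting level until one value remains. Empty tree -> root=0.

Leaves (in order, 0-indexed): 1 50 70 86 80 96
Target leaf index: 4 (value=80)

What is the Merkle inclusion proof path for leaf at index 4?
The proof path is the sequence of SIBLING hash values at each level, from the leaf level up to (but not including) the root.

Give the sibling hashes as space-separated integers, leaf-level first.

L0 (leaves): [1, 50, 70, 86, 80, 96], target index=4
L1: h(1,50)=(1*31+50)%997=81 [pair 0] h(70,86)=(70*31+86)%997=262 [pair 1] h(80,96)=(80*31+96)%997=582 [pair 2] -> [81, 262, 582]
  Sibling for proof at L0: 96
L2: h(81,262)=(81*31+262)%997=779 [pair 0] h(582,582)=(582*31+582)%997=678 [pair 1] -> [779, 678]
  Sibling for proof at L1: 582
L3: h(779,678)=(779*31+678)%997=899 [pair 0] -> [899]
  Sibling for proof at L2: 779
Root: 899
Proof path (sibling hashes from leaf to root): [96, 582, 779]

Answer: 96 582 779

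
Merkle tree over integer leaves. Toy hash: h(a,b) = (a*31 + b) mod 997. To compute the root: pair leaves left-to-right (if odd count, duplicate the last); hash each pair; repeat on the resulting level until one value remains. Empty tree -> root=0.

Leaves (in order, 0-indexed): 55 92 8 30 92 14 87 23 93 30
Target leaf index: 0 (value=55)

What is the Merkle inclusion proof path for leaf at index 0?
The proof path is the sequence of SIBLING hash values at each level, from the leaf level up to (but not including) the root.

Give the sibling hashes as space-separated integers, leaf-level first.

Answer: 92 278 839 885

Derivation:
L0 (leaves): [55, 92, 8, 30, 92, 14, 87, 23, 93, 30], target index=0
L1: h(55,92)=(55*31+92)%997=800 [pair 0] h(8,30)=(8*31+30)%997=278 [pair 1] h(92,14)=(92*31+14)%997=872 [pair 2] h(87,23)=(87*31+23)%997=726 [pair 3] h(93,30)=(93*31+30)%997=919 [pair 4] -> [800, 278, 872, 726, 919]
  Sibling for proof at L0: 92
L2: h(800,278)=(800*31+278)%997=153 [pair 0] h(872,726)=(872*31+726)%997=839 [pair 1] h(919,919)=(919*31+919)%997=495 [pair 2] -> [153, 839, 495]
  Sibling for proof at L1: 278
L3: h(153,839)=(153*31+839)%997=597 [pair 0] h(495,495)=(495*31+495)%997=885 [pair 1] -> [597, 885]
  Sibling for proof at L2: 839
L4: h(597,885)=(597*31+885)%997=449 [pair 0] -> [449]
  Sibling for proof at L3: 885
Root: 449
Proof path (sibling hashes from leaf to root): [92, 278, 839, 885]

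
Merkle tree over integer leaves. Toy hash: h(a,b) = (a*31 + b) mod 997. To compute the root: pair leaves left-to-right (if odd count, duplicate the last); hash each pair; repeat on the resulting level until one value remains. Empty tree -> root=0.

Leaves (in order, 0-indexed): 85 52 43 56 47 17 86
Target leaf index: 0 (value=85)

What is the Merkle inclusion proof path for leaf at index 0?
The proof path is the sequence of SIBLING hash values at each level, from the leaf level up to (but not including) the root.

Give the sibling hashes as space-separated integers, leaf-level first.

Answer: 52 392 590

Derivation:
L0 (leaves): [85, 52, 43, 56, 47, 17, 86], target index=0
L1: h(85,52)=(85*31+52)%997=693 [pair 0] h(43,56)=(43*31+56)%997=392 [pair 1] h(47,17)=(47*31+17)%997=477 [pair 2] h(86,86)=(86*31+86)%997=758 [pair 3] -> [693, 392, 477, 758]
  Sibling for proof at L0: 52
L2: h(693,392)=(693*31+392)%997=938 [pair 0] h(477,758)=(477*31+758)%997=590 [pair 1] -> [938, 590]
  Sibling for proof at L1: 392
L3: h(938,590)=(938*31+590)%997=755 [pair 0] -> [755]
  Sibling for proof at L2: 590
Root: 755
Proof path (sibling hashes from leaf to root): [52, 392, 590]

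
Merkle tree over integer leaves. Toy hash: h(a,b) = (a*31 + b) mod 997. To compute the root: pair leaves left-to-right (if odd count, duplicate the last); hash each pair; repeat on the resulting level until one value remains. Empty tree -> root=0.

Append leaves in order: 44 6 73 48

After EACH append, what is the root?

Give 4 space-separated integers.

Answer: 44 373 938 913

Derivation:
After append 44 (leaves=[44]):
  L0: [44]
  root=44
After append 6 (leaves=[44, 6]):
  L0: [44, 6]
  L1: h(44,6)=(44*31+6)%997=373 -> [373]
  root=373
After append 73 (leaves=[44, 6, 73]):
  L0: [44, 6, 73]
  L1: h(44,6)=(44*31+6)%997=373 h(73,73)=(73*31+73)%997=342 -> [373, 342]
  L2: h(373,342)=(373*31+342)%997=938 -> [938]
  root=938
After append 48 (leaves=[44, 6, 73, 48]):
  L0: [44, 6, 73, 48]
  L1: h(44,6)=(44*31+6)%997=373 h(73,48)=(73*31+48)%997=317 -> [373, 317]
  L2: h(373,317)=(373*31+317)%997=913 -> [913]
  root=913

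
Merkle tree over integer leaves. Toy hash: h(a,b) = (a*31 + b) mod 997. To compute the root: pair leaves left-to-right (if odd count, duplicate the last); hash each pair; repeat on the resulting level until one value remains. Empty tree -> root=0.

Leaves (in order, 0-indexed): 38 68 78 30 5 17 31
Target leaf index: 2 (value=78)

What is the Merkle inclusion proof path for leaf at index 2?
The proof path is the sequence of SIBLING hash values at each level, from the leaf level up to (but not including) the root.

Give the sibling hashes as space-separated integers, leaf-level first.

L0 (leaves): [38, 68, 78, 30, 5, 17, 31], target index=2
L1: h(38,68)=(38*31+68)%997=249 [pair 0] h(78,30)=(78*31+30)%997=454 [pair 1] h(5,17)=(5*31+17)%997=172 [pair 2] h(31,31)=(31*31+31)%997=992 [pair 3] -> [249, 454, 172, 992]
  Sibling for proof at L0: 30
L2: h(249,454)=(249*31+454)%997=197 [pair 0] h(172,992)=(172*31+992)%997=342 [pair 1] -> [197, 342]
  Sibling for proof at L1: 249
L3: h(197,342)=(197*31+342)%997=467 [pair 0] -> [467]
  Sibling for proof at L2: 342
Root: 467
Proof path (sibling hashes from leaf to root): [30, 249, 342]

Answer: 30 249 342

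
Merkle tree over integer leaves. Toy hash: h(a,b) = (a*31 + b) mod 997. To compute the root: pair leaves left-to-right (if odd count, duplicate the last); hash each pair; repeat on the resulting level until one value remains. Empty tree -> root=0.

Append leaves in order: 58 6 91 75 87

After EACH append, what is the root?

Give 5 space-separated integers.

Answer: 58 807 13 994 262

Derivation:
After append 58 (leaves=[58]):
  L0: [58]
  root=58
After append 6 (leaves=[58, 6]):
  L0: [58, 6]
  L1: h(58,6)=(58*31+6)%997=807 -> [807]
  root=807
After append 91 (leaves=[58, 6, 91]):
  L0: [58, 6, 91]
  L1: h(58,6)=(58*31+6)%997=807 h(91,91)=(91*31+91)%997=918 -> [807, 918]
  L2: h(807,918)=(807*31+918)%997=13 -> [13]
  root=13
After append 75 (leaves=[58, 6, 91, 75]):
  L0: [58, 6, 91, 75]
  L1: h(58,6)=(58*31+6)%997=807 h(91,75)=(91*31+75)%997=902 -> [807, 902]
  L2: h(807,902)=(807*31+902)%997=994 -> [994]
  root=994
After append 87 (leaves=[58, 6, 91, 75, 87]):
  L0: [58, 6, 91, 75, 87]
  L1: h(58,6)=(58*31+6)%997=807 h(91,75)=(91*31+75)%997=902 h(87,87)=(87*31+87)%997=790 -> [807, 902, 790]
  L2: h(807,902)=(807*31+902)%997=994 h(790,790)=(790*31+790)%997=355 -> [994, 355]
  L3: h(994,355)=(994*31+355)%997=262 -> [262]
  root=262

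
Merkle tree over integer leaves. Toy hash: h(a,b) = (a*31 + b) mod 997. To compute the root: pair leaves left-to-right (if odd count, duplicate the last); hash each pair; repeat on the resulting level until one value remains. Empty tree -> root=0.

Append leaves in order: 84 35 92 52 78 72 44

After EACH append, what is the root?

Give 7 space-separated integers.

Answer: 84 645 8 965 117 922 837

Derivation:
After append 84 (leaves=[84]):
  L0: [84]
  root=84
After append 35 (leaves=[84, 35]):
  L0: [84, 35]
  L1: h(84,35)=(84*31+35)%997=645 -> [645]
  root=645
After append 92 (leaves=[84, 35, 92]):
  L0: [84, 35, 92]
  L1: h(84,35)=(84*31+35)%997=645 h(92,92)=(92*31+92)%997=950 -> [645, 950]
  L2: h(645,950)=(645*31+950)%997=8 -> [8]
  root=8
After append 52 (leaves=[84, 35, 92, 52]):
  L0: [84, 35, 92, 52]
  L1: h(84,35)=(84*31+35)%997=645 h(92,52)=(92*31+52)%997=910 -> [645, 910]
  L2: h(645,910)=(645*31+910)%997=965 -> [965]
  root=965
After append 78 (leaves=[84, 35, 92, 52, 78]):
  L0: [84, 35, 92, 52, 78]
  L1: h(84,35)=(84*31+35)%997=645 h(92,52)=(92*31+52)%997=910 h(78,78)=(78*31+78)%997=502 -> [645, 910, 502]
  L2: h(645,910)=(645*31+910)%997=965 h(502,502)=(502*31+502)%997=112 -> [965, 112]
  L3: h(965,112)=(965*31+112)%997=117 -> [117]
  root=117
After append 72 (leaves=[84, 35, 92, 52, 78, 72]):
  L0: [84, 35, 92, 52, 78, 72]
  L1: h(84,35)=(84*31+35)%997=645 h(92,52)=(92*31+52)%997=910 h(78,72)=(78*31+72)%997=496 -> [645, 910, 496]
  L2: h(645,910)=(645*31+910)%997=965 h(496,496)=(496*31+496)%997=917 -> [965, 917]
  L3: h(965,917)=(965*31+917)%997=922 -> [922]
  root=922
After append 44 (leaves=[84, 35, 92, 52, 78, 72, 44]):
  L0: [84, 35, 92, 52, 78, 72, 44]
  L1: h(84,35)=(84*31+35)%997=645 h(92,52)=(92*31+52)%997=910 h(78,72)=(78*31+72)%997=496 h(44,44)=(44*31+44)%997=411 -> [645, 910, 496, 411]
  L2: h(645,910)=(645*31+910)%997=965 h(496,411)=(496*31+411)%997=832 -> [965, 832]
  L3: h(965,832)=(965*31+832)%997=837 -> [837]
  root=837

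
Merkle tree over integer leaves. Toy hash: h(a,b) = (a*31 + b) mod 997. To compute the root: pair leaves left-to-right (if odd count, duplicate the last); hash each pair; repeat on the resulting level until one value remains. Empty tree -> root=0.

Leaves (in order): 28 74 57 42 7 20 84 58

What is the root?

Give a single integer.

L0: [28, 74, 57, 42, 7, 20, 84, 58]
L1: h(28,74)=(28*31+74)%997=942 h(57,42)=(57*31+42)%997=812 h(7,20)=(7*31+20)%997=237 h(84,58)=(84*31+58)%997=668 -> [942, 812, 237, 668]
L2: h(942,812)=(942*31+812)%997=104 h(237,668)=(237*31+668)%997=39 -> [104, 39]
L3: h(104,39)=(104*31+39)%997=272 -> [272]

Answer: 272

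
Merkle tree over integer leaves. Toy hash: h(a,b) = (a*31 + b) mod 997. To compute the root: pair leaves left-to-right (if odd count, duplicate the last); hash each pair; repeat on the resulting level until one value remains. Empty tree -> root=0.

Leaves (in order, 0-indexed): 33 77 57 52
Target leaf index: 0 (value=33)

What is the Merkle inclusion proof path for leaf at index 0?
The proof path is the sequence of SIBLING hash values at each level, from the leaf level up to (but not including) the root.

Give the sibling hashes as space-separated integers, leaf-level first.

L0 (leaves): [33, 77, 57, 52], target index=0
L1: h(33,77)=(33*31+77)%997=103 [pair 0] h(57,52)=(57*31+52)%997=822 [pair 1] -> [103, 822]
  Sibling for proof at L0: 77
L2: h(103,822)=(103*31+822)%997=27 [pair 0] -> [27]
  Sibling for proof at L1: 822
Root: 27
Proof path (sibling hashes from leaf to root): [77, 822]

Answer: 77 822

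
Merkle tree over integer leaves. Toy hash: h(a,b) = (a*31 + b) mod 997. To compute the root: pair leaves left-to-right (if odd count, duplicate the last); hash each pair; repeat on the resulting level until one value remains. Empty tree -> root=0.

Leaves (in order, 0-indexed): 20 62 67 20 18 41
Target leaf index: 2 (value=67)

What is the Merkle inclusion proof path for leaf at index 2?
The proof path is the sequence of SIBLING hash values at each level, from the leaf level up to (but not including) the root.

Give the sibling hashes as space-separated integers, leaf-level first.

Answer: 20 682 225

Derivation:
L0 (leaves): [20, 62, 67, 20, 18, 41], target index=2
L1: h(20,62)=(20*31+62)%997=682 [pair 0] h(67,20)=(67*31+20)%997=103 [pair 1] h(18,41)=(18*31+41)%997=599 [pair 2] -> [682, 103, 599]
  Sibling for proof at L0: 20
L2: h(682,103)=(682*31+103)%997=308 [pair 0] h(599,599)=(599*31+599)%997=225 [pair 1] -> [308, 225]
  Sibling for proof at L1: 682
L3: h(308,225)=(308*31+225)%997=800 [pair 0] -> [800]
  Sibling for proof at L2: 225
Root: 800
Proof path (sibling hashes from leaf to root): [20, 682, 225]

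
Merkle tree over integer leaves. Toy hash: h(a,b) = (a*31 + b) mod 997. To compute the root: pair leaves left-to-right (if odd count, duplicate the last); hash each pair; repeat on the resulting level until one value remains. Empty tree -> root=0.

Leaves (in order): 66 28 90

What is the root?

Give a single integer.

Answer: 375

Derivation:
L0: [66, 28, 90]
L1: h(66,28)=(66*31+28)%997=80 h(90,90)=(90*31+90)%997=886 -> [80, 886]
L2: h(80,886)=(80*31+886)%997=375 -> [375]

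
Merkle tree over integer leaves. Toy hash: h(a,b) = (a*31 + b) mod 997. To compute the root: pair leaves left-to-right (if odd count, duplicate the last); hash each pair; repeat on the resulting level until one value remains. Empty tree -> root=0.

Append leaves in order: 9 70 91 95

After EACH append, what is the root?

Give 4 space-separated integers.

After append 9 (leaves=[9]):
  L0: [9]
  root=9
After append 70 (leaves=[9, 70]):
  L0: [9, 70]
  L1: h(9,70)=(9*31+70)%997=349 -> [349]
  root=349
After append 91 (leaves=[9, 70, 91]):
  L0: [9, 70, 91]
  L1: h(9,70)=(9*31+70)%997=349 h(91,91)=(91*31+91)%997=918 -> [349, 918]
  L2: h(349,918)=(349*31+918)%997=770 -> [770]
  root=770
After append 95 (leaves=[9, 70, 91, 95]):
  L0: [9, 70, 91, 95]
  L1: h(9,70)=(9*31+70)%997=349 h(91,95)=(91*31+95)%997=922 -> [349, 922]
  L2: h(349,922)=(349*31+922)%997=774 -> [774]
  root=774

Answer: 9 349 770 774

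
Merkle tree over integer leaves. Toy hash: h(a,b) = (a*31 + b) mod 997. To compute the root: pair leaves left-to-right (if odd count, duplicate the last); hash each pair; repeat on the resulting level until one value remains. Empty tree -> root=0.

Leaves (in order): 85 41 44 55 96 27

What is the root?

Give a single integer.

Answer: 878

Derivation:
L0: [85, 41, 44, 55, 96, 27]
L1: h(85,41)=(85*31+41)%997=682 h(44,55)=(44*31+55)%997=422 h(96,27)=(96*31+27)%997=12 -> [682, 422, 12]
L2: h(682,422)=(682*31+422)%997=627 h(12,12)=(12*31+12)%997=384 -> [627, 384]
L3: h(627,384)=(627*31+384)%997=878 -> [878]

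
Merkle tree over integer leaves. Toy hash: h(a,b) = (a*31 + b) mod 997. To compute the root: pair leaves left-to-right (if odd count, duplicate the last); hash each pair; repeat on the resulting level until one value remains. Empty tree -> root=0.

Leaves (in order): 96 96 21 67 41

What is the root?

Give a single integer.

L0: [96, 96, 21, 67, 41]
L1: h(96,96)=(96*31+96)%997=81 h(21,67)=(21*31+67)%997=718 h(41,41)=(41*31+41)%997=315 -> [81, 718, 315]
L2: h(81,718)=(81*31+718)%997=238 h(315,315)=(315*31+315)%997=110 -> [238, 110]
L3: h(238,110)=(238*31+110)%997=509 -> [509]

Answer: 509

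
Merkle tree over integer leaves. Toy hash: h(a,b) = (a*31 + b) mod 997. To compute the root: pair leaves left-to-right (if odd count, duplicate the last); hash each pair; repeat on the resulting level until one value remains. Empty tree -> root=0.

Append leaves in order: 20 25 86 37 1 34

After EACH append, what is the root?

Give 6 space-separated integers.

After append 20 (leaves=[20]):
  L0: [20]
  root=20
After append 25 (leaves=[20, 25]):
  L0: [20, 25]
  L1: h(20,25)=(20*31+25)%997=645 -> [645]
  root=645
After append 86 (leaves=[20, 25, 86]):
  L0: [20, 25, 86]
  L1: h(20,25)=(20*31+25)%997=645 h(86,86)=(86*31+86)%997=758 -> [645, 758]
  L2: h(645,758)=(645*31+758)%997=813 -> [813]
  root=813
After append 37 (leaves=[20, 25, 86, 37]):
  L0: [20, 25, 86, 37]
  L1: h(20,25)=(20*31+25)%997=645 h(86,37)=(86*31+37)%997=709 -> [645, 709]
  L2: h(645,709)=(645*31+709)%997=764 -> [764]
  root=764
After append 1 (leaves=[20, 25, 86, 37, 1]):
  L0: [20, 25, 86, 37, 1]
  L1: h(20,25)=(20*31+25)%997=645 h(86,37)=(86*31+37)%997=709 h(1,1)=(1*31+1)%997=32 -> [645, 709, 32]
  L2: h(645,709)=(645*31+709)%997=764 h(32,32)=(32*31+32)%997=27 -> [764, 27]
  L3: h(764,27)=(764*31+27)%997=780 -> [780]
  root=780
After append 34 (leaves=[20, 25, 86, 37, 1, 34]):
  L0: [20, 25, 86, 37, 1, 34]
  L1: h(20,25)=(20*31+25)%997=645 h(86,37)=(86*31+37)%997=709 h(1,34)=(1*31+34)%997=65 -> [645, 709, 65]
  L2: h(645,709)=(645*31+709)%997=764 h(65,65)=(65*31+65)%997=86 -> [764, 86]
  L3: h(764,86)=(764*31+86)%997=839 -> [839]
  root=839

Answer: 20 645 813 764 780 839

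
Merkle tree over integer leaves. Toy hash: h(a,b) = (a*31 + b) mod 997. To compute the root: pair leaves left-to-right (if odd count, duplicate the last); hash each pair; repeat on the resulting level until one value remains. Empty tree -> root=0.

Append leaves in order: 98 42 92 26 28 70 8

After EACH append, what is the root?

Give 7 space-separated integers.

After append 98 (leaves=[98]):
  L0: [98]
  root=98
After append 42 (leaves=[98, 42]):
  L0: [98, 42]
  L1: h(98,42)=(98*31+42)%997=89 -> [89]
  root=89
After append 92 (leaves=[98, 42, 92]):
  L0: [98, 42, 92]
  L1: h(98,42)=(98*31+42)%997=89 h(92,92)=(92*31+92)%997=950 -> [89, 950]
  L2: h(89,950)=(89*31+950)%997=718 -> [718]
  root=718
After append 26 (leaves=[98, 42, 92, 26]):
  L0: [98, 42, 92, 26]
  L1: h(98,42)=(98*31+42)%997=89 h(92,26)=(92*31+26)%997=884 -> [89, 884]
  L2: h(89,884)=(89*31+884)%997=652 -> [652]
  root=652
After append 28 (leaves=[98, 42, 92, 26, 28]):
  L0: [98, 42, 92, 26, 28]
  L1: h(98,42)=(98*31+42)%997=89 h(92,26)=(92*31+26)%997=884 h(28,28)=(28*31+28)%997=896 -> [89, 884, 896]
  L2: h(89,884)=(89*31+884)%997=652 h(896,896)=(896*31+896)%997=756 -> [652, 756]
  L3: h(652,756)=(652*31+756)%997=31 -> [31]
  root=31
After append 70 (leaves=[98, 42, 92, 26, 28, 70]):
  L0: [98, 42, 92, 26, 28, 70]
  L1: h(98,42)=(98*31+42)%997=89 h(92,26)=(92*31+26)%997=884 h(28,70)=(28*31+70)%997=938 -> [89, 884, 938]
  L2: h(89,884)=(89*31+884)%997=652 h(938,938)=(938*31+938)%997=106 -> [652, 106]
  L3: h(652,106)=(652*31+106)%997=378 -> [378]
  root=378
After append 8 (leaves=[98, 42, 92, 26, 28, 70, 8]):
  L0: [98, 42, 92, 26, 28, 70, 8]
  L1: h(98,42)=(98*31+42)%997=89 h(92,26)=(92*31+26)%997=884 h(28,70)=(28*31+70)%997=938 h(8,8)=(8*31+8)%997=256 -> [89, 884, 938, 256]
  L2: h(89,884)=(89*31+884)%997=652 h(938,256)=(938*31+256)%997=421 -> [652, 421]
  L3: h(652,421)=(652*31+421)%997=693 -> [693]
  root=693

Answer: 98 89 718 652 31 378 693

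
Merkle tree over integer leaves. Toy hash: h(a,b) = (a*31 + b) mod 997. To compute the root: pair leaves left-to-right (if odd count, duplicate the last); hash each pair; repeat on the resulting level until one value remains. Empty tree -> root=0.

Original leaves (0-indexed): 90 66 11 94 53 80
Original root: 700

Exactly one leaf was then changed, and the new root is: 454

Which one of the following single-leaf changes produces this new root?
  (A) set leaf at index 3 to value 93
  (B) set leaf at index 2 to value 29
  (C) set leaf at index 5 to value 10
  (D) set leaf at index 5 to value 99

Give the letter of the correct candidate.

Original leaves: [90, 66, 11, 94, 53, 80]
Target new root: 454
Try each candidate change and compute the resulting root:
Candidate A: set leaf[3] = 93 -> leaves = [90, 66, 11, 93, 53, 80]
  L0: [90, 66, 11, 93, 53, 80]
  L1: h(90,66)=(90*31+66)%997=862 h(11,93)=(11*31+93)%997=434 h(53,80)=(53*31+80)%997=726 -> [862, 434, 726]
  L2: h(862,434)=(862*31+434)%997=237 h(726,726)=(726*31+726)%997=301 -> [237, 301]
  L3: h(237,301)=(237*31+301)%997=669 -> [669]
  root = 669 != target 454
Candidate B: set leaf[2] = 29 -> leaves = [90, 66, 29, 94, 53, 80]
  L0: [90, 66, 29, 94, 53, 80]
  L1: h(90,66)=(90*31+66)%997=862 h(29,94)=(29*31+94)%997=993 h(53,80)=(53*31+80)%997=726 -> [862, 993, 726]
  L2: h(862,993)=(862*31+993)%997=796 h(726,726)=(726*31+726)%997=301 -> [796, 301]
  L3: h(796,301)=(796*31+301)%997=52 -> [52]
  root = 52 != target 454
Candidate C: set leaf[5] = 10 -> leaves = [90, 66, 11, 94, 53, 10]
  L0: [90, 66, 11, 94, 53, 10]
  L1: h(90,66)=(90*31+66)%997=862 h(11,94)=(11*31+94)%997=435 h(53,10)=(53*31+10)%997=656 -> [862, 435, 656]
  L2: h(862,435)=(862*31+435)%997=238 h(656,656)=(656*31+656)%997=55 -> [238, 55]
  L3: h(238,55)=(238*31+55)%997=454 -> [454]
  root = 454 == target 454  ** MATCH **
Candidate D: set leaf[5] = 99 -> leaves = [90, 66, 11, 94, 53, 99]
  L0: [90, 66, 11, 94, 53, 99]
  L1: h(90,66)=(90*31+66)%997=862 h(11,94)=(11*31+94)%997=435 h(53,99)=(53*31+99)%997=745 -> [862, 435, 745]
  L2: h(862,435)=(862*31+435)%997=238 h(745,745)=(745*31+745)%997=909 -> [238, 909]
  L3: h(238,909)=(238*31+909)%997=311 -> [311]
  root = 311 != target 454
Candidate C produces the target root.

Answer: C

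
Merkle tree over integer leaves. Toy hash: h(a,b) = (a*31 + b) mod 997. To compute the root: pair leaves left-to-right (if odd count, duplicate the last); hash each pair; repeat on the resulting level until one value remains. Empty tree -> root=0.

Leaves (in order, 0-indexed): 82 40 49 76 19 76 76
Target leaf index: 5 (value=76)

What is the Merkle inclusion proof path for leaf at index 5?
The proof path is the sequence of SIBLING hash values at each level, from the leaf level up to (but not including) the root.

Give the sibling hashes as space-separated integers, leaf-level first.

Answer: 19 438 880

Derivation:
L0 (leaves): [82, 40, 49, 76, 19, 76, 76], target index=5
L1: h(82,40)=(82*31+40)%997=588 [pair 0] h(49,76)=(49*31+76)%997=598 [pair 1] h(19,76)=(19*31+76)%997=665 [pair 2] h(76,76)=(76*31+76)%997=438 [pair 3] -> [588, 598, 665, 438]
  Sibling for proof at L0: 19
L2: h(588,598)=(588*31+598)%997=880 [pair 0] h(665,438)=(665*31+438)%997=116 [pair 1] -> [880, 116]
  Sibling for proof at L1: 438
L3: h(880,116)=(880*31+116)%997=477 [pair 0] -> [477]
  Sibling for proof at L2: 880
Root: 477
Proof path (sibling hashes from leaf to root): [19, 438, 880]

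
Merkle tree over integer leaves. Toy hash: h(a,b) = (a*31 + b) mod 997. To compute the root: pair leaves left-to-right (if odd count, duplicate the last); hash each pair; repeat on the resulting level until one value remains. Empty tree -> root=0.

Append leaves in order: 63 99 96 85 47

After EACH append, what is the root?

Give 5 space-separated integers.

Answer: 63 58 882 871 354

Derivation:
After append 63 (leaves=[63]):
  L0: [63]
  root=63
After append 99 (leaves=[63, 99]):
  L0: [63, 99]
  L1: h(63,99)=(63*31+99)%997=58 -> [58]
  root=58
After append 96 (leaves=[63, 99, 96]):
  L0: [63, 99, 96]
  L1: h(63,99)=(63*31+99)%997=58 h(96,96)=(96*31+96)%997=81 -> [58, 81]
  L2: h(58,81)=(58*31+81)%997=882 -> [882]
  root=882
After append 85 (leaves=[63, 99, 96, 85]):
  L0: [63, 99, 96, 85]
  L1: h(63,99)=(63*31+99)%997=58 h(96,85)=(96*31+85)%997=70 -> [58, 70]
  L2: h(58,70)=(58*31+70)%997=871 -> [871]
  root=871
After append 47 (leaves=[63, 99, 96, 85, 47]):
  L0: [63, 99, 96, 85, 47]
  L1: h(63,99)=(63*31+99)%997=58 h(96,85)=(96*31+85)%997=70 h(47,47)=(47*31+47)%997=507 -> [58, 70, 507]
  L2: h(58,70)=(58*31+70)%997=871 h(507,507)=(507*31+507)%997=272 -> [871, 272]
  L3: h(871,272)=(871*31+272)%997=354 -> [354]
  root=354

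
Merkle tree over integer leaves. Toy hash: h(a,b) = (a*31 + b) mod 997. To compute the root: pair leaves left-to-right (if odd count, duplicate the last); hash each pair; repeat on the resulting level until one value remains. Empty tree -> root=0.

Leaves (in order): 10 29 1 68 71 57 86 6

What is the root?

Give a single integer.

Answer: 724

Derivation:
L0: [10, 29, 1, 68, 71, 57, 86, 6]
L1: h(10,29)=(10*31+29)%997=339 h(1,68)=(1*31+68)%997=99 h(71,57)=(71*31+57)%997=264 h(86,6)=(86*31+6)%997=678 -> [339, 99, 264, 678]
L2: h(339,99)=(339*31+99)%997=638 h(264,678)=(264*31+678)%997=886 -> [638, 886]
L3: h(638,886)=(638*31+886)%997=724 -> [724]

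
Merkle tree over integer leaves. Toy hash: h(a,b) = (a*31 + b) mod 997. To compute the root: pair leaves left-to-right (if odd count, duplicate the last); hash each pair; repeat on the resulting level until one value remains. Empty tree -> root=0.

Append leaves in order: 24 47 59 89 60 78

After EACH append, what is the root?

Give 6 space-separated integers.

Answer: 24 791 487 517 698 277

Derivation:
After append 24 (leaves=[24]):
  L0: [24]
  root=24
After append 47 (leaves=[24, 47]):
  L0: [24, 47]
  L1: h(24,47)=(24*31+47)%997=791 -> [791]
  root=791
After append 59 (leaves=[24, 47, 59]):
  L0: [24, 47, 59]
  L1: h(24,47)=(24*31+47)%997=791 h(59,59)=(59*31+59)%997=891 -> [791, 891]
  L2: h(791,891)=(791*31+891)%997=487 -> [487]
  root=487
After append 89 (leaves=[24, 47, 59, 89]):
  L0: [24, 47, 59, 89]
  L1: h(24,47)=(24*31+47)%997=791 h(59,89)=(59*31+89)%997=921 -> [791, 921]
  L2: h(791,921)=(791*31+921)%997=517 -> [517]
  root=517
After append 60 (leaves=[24, 47, 59, 89, 60]):
  L0: [24, 47, 59, 89, 60]
  L1: h(24,47)=(24*31+47)%997=791 h(59,89)=(59*31+89)%997=921 h(60,60)=(60*31+60)%997=923 -> [791, 921, 923]
  L2: h(791,921)=(791*31+921)%997=517 h(923,923)=(923*31+923)%997=623 -> [517, 623]
  L3: h(517,623)=(517*31+623)%997=698 -> [698]
  root=698
After append 78 (leaves=[24, 47, 59, 89, 60, 78]):
  L0: [24, 47, 59, 89, 60, 78]
  L1: h(24,47)=(24*31+47)%997=791 h(59,89)=(59*31+89)%997=921 h(60,78)=(60*31+78)%997=941 -> [791, 921, 941]
  L2: h(791,921)=(791*31+921)%997=517 h(941,941)=(941*31+941)%997=202 -> [517, 202]
  L3: h(517,202)=(517*31+202)%997=277 -> [277]
  root=277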